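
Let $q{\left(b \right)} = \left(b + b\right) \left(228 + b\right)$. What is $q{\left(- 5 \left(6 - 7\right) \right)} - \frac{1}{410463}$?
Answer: $\frac{956378789}{410463} \approx 2330.0$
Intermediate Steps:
$q{\left(b \right)} = 2 b \left(228 + b\right)$
$q{\left(- 5 \left(6 - 7\right) \right)} - \frac{1}{410463} = 2 \left(- 5 \left(6 - 7\right)\right) \left(228 - 5 \left(6 - 7\right)\right) - \frac{1}{410463} = 2 \left(\left(-5\right) \left(-1\right)\right) \left(228 - -5\right) - \frac{1}{410463} = 2 \cdot 5 \left(228 + 5\right) - \frac{1}{410463} = 2 \cdot 5 \cdot 233 - \frac{1}{410463} = 2330 - \frac{1}{410463} = \frac{956378789}{410463}$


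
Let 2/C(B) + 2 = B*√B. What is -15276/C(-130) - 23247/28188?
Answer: 5315761/348 + 992940*I*√130 ≈ 15275.0 + 1.1321e+7*I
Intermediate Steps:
C(B) = 2/(-2 + B^(3/2)) (C(B) = 2/(-2 + B*√B) = 2/(-2 + B^(3/2)))
-15276/C(-130) - 23247/28188 = -(-15276 - 992940*I*√130) - 23247/28188 = -(-15276 - 992940*I*√130) - 23247*1/28188 = -15276*(-1 - 65*I*√130) - 287/348 = (15276 + 992940*I*√130) - 287/348 = 5315761/348 + 992940*I*√130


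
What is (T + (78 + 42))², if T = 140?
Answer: 67600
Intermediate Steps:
(T + (78 + 42))² = (140 + (78 + 42))² = (140 + 120)² = 260² = 67600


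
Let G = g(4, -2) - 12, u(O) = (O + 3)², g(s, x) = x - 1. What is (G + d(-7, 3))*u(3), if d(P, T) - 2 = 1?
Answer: -432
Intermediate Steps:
d(P, T) = 3 (d(P, T) = 2 + 1 = 3)
g(s, x) = -1 + x
u(O) = (3 + O)²
G = -15 (G = (-1 - 2) - 12 = -3 - 12 = -15)
(G + d(-7, 3))*u(3) = (-15 + 3)*(3 + 3)² = -12*6² = -12*36 = -432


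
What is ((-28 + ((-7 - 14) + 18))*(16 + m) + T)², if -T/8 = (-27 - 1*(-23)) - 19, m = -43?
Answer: 1042441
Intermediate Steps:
T = 184 (T = -8*((-27 - 1*(-23)) - 19) = -8*((-27 + 23) - 19) = -8*(-4 - 19) = -8*(-23) = 184)
((-28 + ((-7 - 14) + 18))*(16 + m) + T)² = ((-28 + ((-7 - 14) + 18))*(16 - 43) + 184)² = ((-28 + (-21 + 18))*(-27) + 184)² = ((-28 - 3)*(-27) + 184)² = (-31*(-27) + 184)² = (837 + 184)² = 1021² = 1042441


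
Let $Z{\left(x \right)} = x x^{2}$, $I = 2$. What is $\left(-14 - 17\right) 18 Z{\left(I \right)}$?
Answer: $-4464$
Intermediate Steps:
$Z{\left(x \right)} = x^{3}$
$\left(-14 - 17\right) 18 Z{\left(I \right)} = \left(-14 - 17\right) 18 \cdot 2^{3} = \left(-14 - 17\right) 18 \cdot 8 = \left(-31\right) 18 \cdot 8 = \left(-558\right) 8 = -4464$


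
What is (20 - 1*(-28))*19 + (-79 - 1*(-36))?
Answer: 869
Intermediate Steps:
(20 - 1*(-28))*19 + (-79 - 1*(-36)) = (20 + 28)*19 + (-79 + 36) = 48*19 - 43 = 912 - 43 = 869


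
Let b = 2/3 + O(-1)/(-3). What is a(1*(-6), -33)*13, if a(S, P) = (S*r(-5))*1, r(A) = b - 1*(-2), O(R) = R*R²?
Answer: -234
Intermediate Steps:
O(R) = R³
b = 1 (b = 2/3 + (-1)³/(-3) = 2*(⅓) - 1*(-⅓) = ⅔ + ⅓ = 1)
r(A) = 3 (r(A) = 1 - 1*(-2) = 1 + 2 = 3)
a(S, P) = 3*S (a(S, P) = (S*3)*1 = (3*S)*1 = 3*S)
a(1*(-6), -33)*13 = (3*(1*(-6)))*13 = (3*(-6))*13 = -18*13 = -234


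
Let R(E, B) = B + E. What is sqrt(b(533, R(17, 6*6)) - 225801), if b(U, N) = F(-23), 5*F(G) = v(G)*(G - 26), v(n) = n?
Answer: I*sqrt(5639390)/5 ≈ 474.95*I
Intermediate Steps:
F(G) = G*(-26 + G)/5 (F(G) = (G*(G - 26))/5 = (G*(-26 + G))/5 = G*(-26 + G)/5)
b(U, N) = 1127/5 (b(U, N) = (1/5)*(-23)*(-26 - 23) = (1/5)*(-23)*(-49) = 1127/5)
sqrt(b(533, R(17, 6*6)) - 225801) = sqrt(1127/5 - 225801) = sqrt(-1127878/5) = I*sqrt(5639390)/5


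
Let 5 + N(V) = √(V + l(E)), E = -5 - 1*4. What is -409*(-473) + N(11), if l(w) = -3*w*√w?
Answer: 193452 + √(11 + 81*I) ≈ 1.9346e+5 + 5.9474*I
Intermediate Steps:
E = -9 (E = -5 - 4 = -9)
l(w) = -3*w^(3/2)
N(V) = -5 + √(V + 81*I) (N(V) = -5 + √(V - (-81)*I) = -5 + √(V + 81*I))
-409*(-473) + N(11) = -409*(-473) + (-5 + √(11 + 81*I)) = 193457 + (-5 + √(11 + 81*I)) = 193452 + √(11 + 81*I)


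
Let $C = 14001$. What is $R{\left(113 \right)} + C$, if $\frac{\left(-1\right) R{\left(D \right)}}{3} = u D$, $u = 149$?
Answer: $-36510$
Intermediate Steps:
$R{\left(D \right)} = - 447 D$ ($R{\left(D \right)} = - 3 \cdot 149 D = - 447 D$)
$R{\left(113 \right)} + C = \left(-447\right) 113 + 14001 = -50511 + 14001 = -36510$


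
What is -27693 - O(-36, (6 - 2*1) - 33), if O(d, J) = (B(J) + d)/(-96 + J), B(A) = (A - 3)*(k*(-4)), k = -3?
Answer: -692409/25 ≈ -27696.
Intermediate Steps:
B(A) = -36 + 12*A (B(A) = (A - 3)*(-3*(-4)) = (-3 + A)*12 = -36 + 12*A)
O(d, J) = (-36 + d + 12*J)/(-96 + J) (O(d, J) = ((-36 + 12*J) + d)/(-96 + J) = (-36 + d + 12*J)/(-96 + J))
-27693 - O(-36, (6 - 2*1) - 33) = -27693 - (-36 - 36 + 12*((6 - 2*1) - 33))/(-96 + ((6 - 2*1) - 33)) = -27693 - (-36 - 36 + 12*((6 - 2) - 33))/(-96 + ((6 - 2) - 33)) = -27693 - (-36 - 36 + 12*(4 - 33))/(-96 + (4 - 33)) = -27693 - (-36 - 36 + 12*(-29))/(-96 - 29) = -27693 - (-36 - 36 - 348)/(-125) = -27693 - (-1)*(-420)/125 = -27693 - 1*84/25 = -27693 - 84/25 = -692409/25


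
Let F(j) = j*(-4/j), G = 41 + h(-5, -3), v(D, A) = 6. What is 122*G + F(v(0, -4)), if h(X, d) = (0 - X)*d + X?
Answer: 2558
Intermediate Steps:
h(X, d) = X - X*d (h(X, d) = (-X)*d + X = -X*d + X = X - X*d)
G = 21 (G = 41 - 5*(1 - 1*(-3)) = 41 - 5*(1 + 3) = 41 - 5*4 = 41 - 20 = 21)
F(j) = -4
122*G + F(v(0, -4)) = 122*21 - 4 = 2562 - 4 = 2558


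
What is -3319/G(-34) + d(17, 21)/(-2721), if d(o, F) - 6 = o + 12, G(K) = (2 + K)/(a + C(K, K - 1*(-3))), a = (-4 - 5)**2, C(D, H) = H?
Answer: 225774415/43536 ≈ 5185.9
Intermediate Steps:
a = 81 (a = (-9)**2 = 81)
G(K) = (2 + K)/(84 + K) (G(K) = (2 + K)/(81 + (K - 1*(-3))) = (2 + K)/(81 + (K + 3)) = (2 + K)/(81 + (3 + K)) = (2 + K)/(84 + K))
d(o, F) = 18 + o (d(o, F) = 6 + (o + 12) = 6 + (12 + o) = 18 + o)
-3319/G(-34) + d(17, 21)/(-2721) = -3319*(84 - 34)/(2 - 34) + (18 + 17)/(-2721) = -3319/(-32/50) + 35*(-1/2721) = -3319/((1/50)*(-32)) - 35/2721 = -3319/(-16/25) - 35/2721 = -3319*(-25/16) - 35/2721 = 82975/16 - 35/2721 = 225774415/43536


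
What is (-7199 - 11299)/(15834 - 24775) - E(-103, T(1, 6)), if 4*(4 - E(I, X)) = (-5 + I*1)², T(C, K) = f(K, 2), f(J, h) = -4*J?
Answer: 26054690/8941 ≈ 2914.1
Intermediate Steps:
T(C, K) = -4*K
E(I, X) = 4 - (-5 + I)²/4 (E(I, X) = 4 - (-5 + I*1)²/4 = 4 - (-5 + I)²/4)
(-7199 - 11299)/(15834 - 24775) - E(-103, T(1, 6)) = (-7199 - 11299)/(15834 - 24775) - (4 - (-5 - 103)²/4) = -18498/(-8941) - (4 - ¼*(-108)²) = -18498*(-1/8941) - (4 - ¼*11664) = 18498/8941 - (4 - 2916) = 18498/8941 - 1*(-2912) = 18498/8941 + 2912 = 26054690/8941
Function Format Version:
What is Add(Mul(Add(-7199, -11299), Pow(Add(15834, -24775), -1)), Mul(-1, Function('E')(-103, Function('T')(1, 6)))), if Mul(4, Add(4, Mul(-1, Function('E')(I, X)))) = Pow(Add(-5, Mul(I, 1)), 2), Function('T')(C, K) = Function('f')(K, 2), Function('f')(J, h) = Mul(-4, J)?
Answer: Rational(26054690, 8941) ≈ 2914.1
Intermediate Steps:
Function('T')(C, K) = Mul(-4, K)
Function('E')(I, X) = Add(4, Mul(Rational(-1, 4), Pow(Add(-5, I), 2))) (Function('E')(I, X) = Add(4, Mul(Rational(-1, 4), Pow(Add(-5, Mul(I, 1)), 2))) = Add(4, Mul(Rational(-1, 4), Pow(Add(-5, I), 2))))
Add(Mul(Add(-7199, -11299), Pow(Add(15834, -24775), -1)), Mul(-1, Function('E')(-103, Function('T')(1, 6)))) = Add(Mul(Add(-7199, -11299), Pow(Add(15834, -24775), -1)), Mul(-1, Add(4, Mul(Rational(-1, 4), Pow(Add(-5, -103), 2))))) = Add(Mul(-18498, Pow(-8941, -1)), Mul(-1, Add(4, Mul(Rational(-1, 4), Pow(-108, 2))))) = Add(Mul(-18498, Rational(-1, 8941)), Mul(-1, Add(4, Mul(Rational(-1, 4), 11664)))) = Add(Rational(18498, 8941), Mul(-1, Add(4, -2916))) = Add(Rational(18498, 8941), Mul(-1, -2912)) = Add(Rational(18498, 8941), 2912) = Rational(26054690, 8941)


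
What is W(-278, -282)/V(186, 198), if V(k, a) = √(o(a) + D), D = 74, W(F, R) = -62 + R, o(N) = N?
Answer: -86*√17/17 ≈ -20.858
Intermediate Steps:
V(k, a) = √(74 + a) (V(k, a) = √(a + 74) = √(74 + a))
W(-278, -282)/V(186, 198) = (-62 - 282)/(√(74 + 198)) = -344*√17/68 = -86*√17/17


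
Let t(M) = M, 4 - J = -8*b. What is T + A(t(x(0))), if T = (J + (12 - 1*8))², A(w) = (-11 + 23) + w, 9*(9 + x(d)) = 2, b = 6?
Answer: 28253/9 ≈ 3139.2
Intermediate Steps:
x(d) = -79/9 (x(d) = -9 + (⅑)*2 = -9 + 2/9 = -79/9)
J = 52 (J = 4 - (-8)*6 = 4 - 1*(-48) = 4 + 48 = 52)
A(w) = 12 + w
T = 3136 (T = (52 + (12 - 1*8))² = (52 + (12 - 8))² = (52 + 4)² = 56² = 3136)
T + A(t(x(0))) = 3136 + (12 - 79/9) = 3136 + 29/9 = 28253/9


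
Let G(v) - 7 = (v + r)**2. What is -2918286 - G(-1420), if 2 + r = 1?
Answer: -4937534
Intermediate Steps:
r = -1 (r = -2 + 1 = -1)
G(v) = 7 + (-1 + v)**2 (G(v) = 7 + (v - 1)**2 = 7 + (-1 + v)**2)
-2918286 - G(-1420) = -2918286 - (7 + (-1 - 1420)**2) = -2918286 - (7 + (-1421)**2) = -2918286 - (7 + 2019241) = -2918286 - 1*2019248 = -2918286 - 2019248 = -4937534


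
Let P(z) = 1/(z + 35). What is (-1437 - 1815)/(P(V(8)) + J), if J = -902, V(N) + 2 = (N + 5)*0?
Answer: 107316/29765 ≈ 3.6054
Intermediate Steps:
V(N) = -2 (V(N) = -2 + (N + 5)*0 = -2 + (5 + N)*0 = -2 + 0 = -2)
P(z) = 1/(35 + z)
(-1437 - 1815)/(P(V(8)) + J) = (-1437 - 1815)/(1/(35 - 2) - 902) = -3252/(1/33 - 902) = -3252/(-29765/33) = -3252*(-33/29765) = 107316/29765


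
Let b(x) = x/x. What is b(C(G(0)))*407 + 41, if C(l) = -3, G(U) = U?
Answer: 448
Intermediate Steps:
b(x) = 1
b(C(G(0)))*407 + 41 = 1*407 + 41 = 407 + 41 = 448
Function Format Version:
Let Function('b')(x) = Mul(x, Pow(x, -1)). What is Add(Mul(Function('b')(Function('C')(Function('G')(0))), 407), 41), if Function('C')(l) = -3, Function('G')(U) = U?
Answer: 448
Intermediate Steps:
Function('b')(x) = 1
Add(Mul(Function('b')(Function('C')(Function('G')(0))), 407), 41) = Add(Mul(1, 407), 41) = Add(407, 41) = 448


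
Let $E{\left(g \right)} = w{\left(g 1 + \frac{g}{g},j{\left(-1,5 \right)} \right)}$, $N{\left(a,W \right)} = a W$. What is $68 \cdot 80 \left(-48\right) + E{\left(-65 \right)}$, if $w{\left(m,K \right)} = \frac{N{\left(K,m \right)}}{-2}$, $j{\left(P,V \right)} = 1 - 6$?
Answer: $-261280$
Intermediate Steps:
$N{\left(a,W \right)} = W a$
$j{\left(P,V \right)} = -5$ ($j{\left(P,V \right)} = 1 - 6 = -5$)
$w{\left(m,K \right)} = - \frac{K m}{2}$ ($w{\left(m,K \right)} = \frac{m K}{-2} = K m \left(- \frac{1}{2}\right) = - \frac{K m}{2}$)
$E{\left(g \right)} = \frac{5}{2} + \frac{5 g}{2}$ ($E{\left(g \right)} = \left(- \frac{1}{2}\right) \left(-5\right) \left(g 1 + \frac{g}{g}\right) = \left(- \frac{1}{2}\right) \left(-5\right) \left(g + 1\right) = \left(- \frac{1}{2}\right) \left(-5\right) \left(1 + g\right) = \frac{5}{2} + \frac{5 g}{2}$)
$68 \cdot 80 \left(-48\right) + E{\left(-65 \right)} = 68 \cdot 80 \left(-48\right) + \left(\frac{5}{2} + \frac{5}{2} \left(-65\right)\right) = 5440 \left(-48\right) + \left(\frac{5}{2} - \frac{325}{2}\right) = -261120 - 160 = -261280$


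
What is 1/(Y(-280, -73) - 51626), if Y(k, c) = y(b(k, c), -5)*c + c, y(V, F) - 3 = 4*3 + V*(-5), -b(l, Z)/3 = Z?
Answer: 1/27141 ≈ 3.6845e-5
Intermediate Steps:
b(l, Z) = -3*Z
y(V, F) = 15 - 5*V (y(V, F) = 3 + (4*3 + V*(-5)) = 3 + (12 - 5*V) = 15 - 5*V)
Y(k, c) = c + c*(15 + 15*c) (Y(k, c) = (15 - (-15)*c)*c + c = (15 + 15*c)*c + c = c*(15 + 15*c) + c = c + c*(15 + 15*c))
1/(Y(-280, -73) - 51626) = 1/(-73*(16 + 15*(-73)) - 51626) = 1/(-73*(16 - 1095) - 51626) = 1/(-73*(-1079) - 51626) = 1/(78767 - 51626) = 1/27141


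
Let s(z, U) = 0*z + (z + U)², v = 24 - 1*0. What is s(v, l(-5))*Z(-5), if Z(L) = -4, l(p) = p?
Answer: -1444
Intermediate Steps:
v = 24 (v = 24 + 0 = 24)
s(z, U) = (U + z)² (s(z, U) = 0 + (U + z)² = (U + z)²)
s(v, l(-5))*Z(-5) = (-5 + 24)²*(-4) = 19²*(-4) = 361*(-4) = -1444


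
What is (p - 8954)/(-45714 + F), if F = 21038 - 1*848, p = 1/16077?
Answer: 143953457/410349348 ≈ 0.35081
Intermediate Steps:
p = 1/16077 ≈ 6.2201e-5
F = 20190 (F = 21038 - 848 = 20190)
(p - 8954)/(-45714 + F) = (1/16077 - 8954)/(-45714 + 20190) = -143953457/16077/(-25524) = -143953457/16077*(-1/25524) = 143953457/410349348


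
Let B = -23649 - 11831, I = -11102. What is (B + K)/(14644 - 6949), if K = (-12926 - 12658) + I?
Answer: -72166/7695 ≈ -9.3783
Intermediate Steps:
B = -35480
K = -36686 (K = (-12926 - 12658) - 11102 = -25584 - 11102 = -36686)
(B + K)/(14644 - 6949) = (-35480 - 36686)/(14644 - 6949) = -72166/7695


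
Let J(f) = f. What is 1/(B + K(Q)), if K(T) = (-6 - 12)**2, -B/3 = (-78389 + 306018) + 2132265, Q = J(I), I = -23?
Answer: -1/7079358 ≈ -1.4126e-7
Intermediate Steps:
Q = -23
B = -7079682 (B = -3*((-78389 + 306018) + 2132265) = -3*(227629 + 2132265) = -3*2359894 = -7079682)
K(T) = 324 (K(T) = (-18)**2 = 324)
1/(B + K(Q)) = 1/(-7079682 + 324) = 1/(-7079358) = -1/7079358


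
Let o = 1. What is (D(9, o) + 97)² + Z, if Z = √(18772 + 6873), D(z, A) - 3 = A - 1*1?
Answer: 10000 + √25645 ≈ 10160.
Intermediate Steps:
D(z, A) = 2 + A (D(z, A) = 3 + (A - 1*1) = 3 + (A - 1) = 3 + (-1 + A) = 2 + A)
Z = √25645 ≈ 160.14
(D(9, o) + 97)² + Z = ((2 + 1) + 97)² + √25645 = (3 + 97)² + √25645 = 100² + √25645 = 10000 + √25645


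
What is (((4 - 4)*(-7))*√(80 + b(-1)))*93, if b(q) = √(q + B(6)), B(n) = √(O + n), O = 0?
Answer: 0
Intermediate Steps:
B(n) = √n (B(n) = √(0 + n) = √n)
b(q) = √(q + √6)
(((4 - 4)*(-7))*√(80 + b(-1)))*93 = (((4 - 4)*(-7))*√(80 + √(-1 + √6)))*93 = ((0*(-7))*√(80 + √(-1 + √6)))*93 = (0*√(80 + √(-1 + √6)))*93 = 0*93 = 0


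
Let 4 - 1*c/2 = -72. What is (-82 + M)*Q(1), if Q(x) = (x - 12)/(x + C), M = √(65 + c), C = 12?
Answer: 902/13 - 11*√217/13 ≈ 56.920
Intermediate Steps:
c = 152 (c = 8 - 2*(-72) = 8 + 144 = 152)
M = √217 (M = √(65 + 152) = √217 ≈ 14.731)
Q(x) = (-12 + x)/(12 + x) (Q(x) = (x - 12)/(x + 12) = (-12 + x)/(12 + x))
(-82 + M)*Q(1) = (-82 + √217)*((-12 + 1)/(12 + 1)) = (-82 + √217)*(-11/13) = 902/13 - 11*√217/13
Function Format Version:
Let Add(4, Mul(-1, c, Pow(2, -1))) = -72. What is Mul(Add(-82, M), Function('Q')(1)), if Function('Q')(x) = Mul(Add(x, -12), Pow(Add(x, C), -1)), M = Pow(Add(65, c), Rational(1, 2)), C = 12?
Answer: Add(Rational(902, 13), Mul(Rational(-11, 13), Pow(217, Rational(1, 2)))) ≈ 56.920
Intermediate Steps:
c = 152 (c = Add(8, Mul(-2, -72)) = Add(8, 144) = 152)
M = Pow(217, Rational(1, 2)) (M = Pow(Add(65, 152), Rational(1, 2)) = Pow(217, Rational(1, 2)) ≈ 14.731)
Function('Q')(x) = Mul(Pow(Add(12, x), -1), Add(-12, x)) (Function('Q')(x) = Mul(Add(x, -12), Pow(Add(x, 12), -1)) = Mul(Add(-12, x), Pow(Add(12, x), -1)) = Mul(Pow(Add(12, x), -1), Add(-12, x)))
Mul(Add(-82, M), Function('Q')(1)) = Mul(Add(-82, Pow(217, Rational(1, 2))), Mul(Pow(Add(12, 1), -1), Add(-12, 1))) = Mul(Add(-82, Pow(217, Rational(1, 2))), Mul(Pow(13, -1), -11)) = Mul(Add(-82, Pow(217, Rational(1, 2))), Mul(Rational(1, 13), -11)) = Mul(Add(-82, Pow(217, Rational(1, 2))), Rational(-11, 13)) = Add(Rational(902, 13), Mul(Rational(-11, 13), Pow(217, Rational(1, 2))))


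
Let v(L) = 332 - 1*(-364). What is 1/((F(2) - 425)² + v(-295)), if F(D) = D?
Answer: 1/179625 ≈ 5.5672e-6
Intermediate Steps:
v(L) = 696 (v(L) = 332 + 364 = 696)
1/((F(2) - 425)² + v(-295)) = 1/((2 - 425)² + 696) = 1/((-423)² + 696) = 1/(178929 + 696) = 1/179625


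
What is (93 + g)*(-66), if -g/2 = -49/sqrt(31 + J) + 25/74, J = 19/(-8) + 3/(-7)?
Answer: -225456/37 - 12936*sqrt(22106)/1579 ≈ -7311.5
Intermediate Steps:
J = -157/56 (J = 19*(-1/8) + 3*(-1/7) = -19/8 - 3/7 = -157/56 ≈ -2.8036)
g = -25/37 + 196*sqrt(22106)/1579 (g = -2*(-49/sqrt(31 - 157/56) + 25/74) = -2*(-49*2*sqrt(22106)/1579 + 25*(1/74)) = -2*(-49*2*sqrt(22106)/1579 + 25/74) = -2*(-98*sqrt(22106)/1579 + 25/74) = -2*(25/74 - 98*sqrt(22106)/1579) = -25/37 + 196*sqrt(22106)/1579 ≈ 17.780)
(93 + g)*(-66) = (93 + (-25/37 + 196*sqrt(22106)/1579))*(-66) = (3416/37 + 196*sqrt(22106)/1579)*(-66) = -225456/37 - 12936*sqrt(22106)/1579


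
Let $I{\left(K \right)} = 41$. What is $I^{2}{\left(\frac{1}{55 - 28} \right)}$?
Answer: $1681$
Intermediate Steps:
$I^{2}{\left(\frac{1}{55 - 28} \right)} = 41^{2} = 1681$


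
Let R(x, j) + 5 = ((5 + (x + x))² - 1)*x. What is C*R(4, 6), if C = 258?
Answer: 172086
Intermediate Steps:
R(x, j) = -5 + x*(-1 + (5 + 2*x)²) (R(x, j) = -5 + ((5 + (x + x))² - 1)*x = -5 + ((5 + 2*x)² - 1)*x = -5 + (-1 + (5 + 2*x)²)*x = -5 + x*(-1 + (5 + 2*x)²))
C*R(4, 6) = 258*(-5 - 1*4 + 4*(5 + 2*4)²) = 258*(-5 - 4 + 4*(5 + 8)²) = 258*(-5 - 4 + 4*13²) = 258*(-5 - 4 + 4*169) = 258*(-5 - 4 + 676) = 258*667 = 172086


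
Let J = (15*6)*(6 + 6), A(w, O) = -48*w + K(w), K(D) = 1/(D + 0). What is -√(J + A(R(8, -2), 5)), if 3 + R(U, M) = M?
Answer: -√32995/5 ≈ -36.329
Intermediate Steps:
K(D) = 1/D
R(U, M) = -3 + M
A(w, O) = 1/w - 48*w (A(w, O) = -48*w + 1/w = 1/w - 48*w)
J = 1080 (J = 90*12 = 1080)
-√(J + A(R(8, -2), 5)) = -√(1080 + (1/(-3 - 2) - 48*(-3 - 2))) = -√(1080 + (1/(-5) - 48*(-5))) = -√(1080 + (-⅕ + 240)) = -√(1080 + 1199/5) = -√(6599/5) = -√32995/5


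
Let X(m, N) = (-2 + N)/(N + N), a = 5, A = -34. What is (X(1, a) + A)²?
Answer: 113569/100 ≈ 1135.7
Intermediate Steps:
X(m, N) = (-2 + N)/(2*N) (X(m, N) = (-2 + N)/((2*N)) = (-2 + N)*(1/(2*N)) = (-2 + N)/(2*N))
(X(1, a) + A)² = ((½)*(-2 + 5)/5 - 34)² = ((½)*(⅕)*3 - 34)² = (3/10 - 34)² = (-337/10)² = 113569/100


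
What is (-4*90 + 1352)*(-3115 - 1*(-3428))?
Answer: 310496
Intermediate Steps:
(-4*90 + 1352)*(-3115 - 1*(-3428)) = (-360 + 1352)*(-3115 + 3428) = 992*313 = 310496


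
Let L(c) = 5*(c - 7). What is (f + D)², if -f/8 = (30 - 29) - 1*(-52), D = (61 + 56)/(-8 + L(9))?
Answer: 534361/4 ≈ 1.3359e+5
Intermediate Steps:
L(c) = -35 + 5*c (L(c) = 5*(-7 + c) = -35 + 5*c)
D = 117/2 (D = (61 + 56)/(-8 + (-35 + 5*9)) = 117/(-8 + (-35 + 45)) = 117/(-8 + 10) = 117/2 ≈ 58.500)
f = -424 (f = -8*((30 - 29) - 1*(-52)) = -8*(1 + 52) = -8*53 = -424)
(f + D)² = (-424 + 117/2)² = (-731/2)² = 534361/4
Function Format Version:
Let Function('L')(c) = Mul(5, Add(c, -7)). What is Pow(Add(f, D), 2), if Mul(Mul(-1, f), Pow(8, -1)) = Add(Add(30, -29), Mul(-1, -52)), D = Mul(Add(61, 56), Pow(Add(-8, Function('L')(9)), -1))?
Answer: Rational(534361, 4) ≈ 1.3359e+5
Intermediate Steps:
Function('L')(c) = Add(-35, Mul(5, c)) (Function('L')(c) = Mul(5, Add(-7, c)) = Add(-35, Mul(5, c)))
D = Rational(117, 2) (D = Mul(Add(61, 56), Pow(Add(-8, Add(-35, Mul(5, 9))), -1)) = Mul(117, Pow(Add(-8, Add(-35, 45)), -1)) = Mul(117, Pow(Add(-8, 10), -1)) = Mul(117, Pow(2, -1)) = Mul(117, Rational(1, 2)) = Rational(117, 2) ≈ 58.500)
f = -424 (f = Mul(-8, Add(Add(30, -29), Mul(-1, -52))) = Mul(-8, Add(1, 52)) = Mul(-8, 53) = -424)
Pow(Add(f, D), 2) = Pow(Add(-424, Rational(117, 2)), 2) = Pow(Rational(-731, 2), 2) = Rational(534361, 4)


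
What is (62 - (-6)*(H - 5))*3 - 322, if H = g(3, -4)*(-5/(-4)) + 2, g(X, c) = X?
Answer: -245/2 ≈ -122.50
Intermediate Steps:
H = 23/4 (H = 3*(-5/(-4)) + 2 = 3*(-5*(-1/4)) + 2 = 3*(5/4) + 2 = 15/4 + 2 = 23/4 ≈ 5.7500)
(62 - (-6)*(H - 5))*3 - 322 = (62 - (-6)*(23/4 - 5))*3 - 322 = (62 - (-6)*3/4)*3 - 322 = (62 - 1*(-9/2))*3 - 322 = (62 + 9/2)*3 - 322 = (133/2)*3 - 322 = 399/2 - 322 = -245/2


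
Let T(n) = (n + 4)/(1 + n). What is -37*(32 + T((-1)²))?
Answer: -2553/2 ≈ -1276.5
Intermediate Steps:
T(n) = (4 + n)/(1 + n)
-37*(32 + T((-1)²)) = -37*(32 + (4 + (-1)²)/(1 + (-1)²)) = -37*(32 + (4 + 1)/(1 + 1)) = -37*(32 + 5/2) = -37*69/2 = -2553/2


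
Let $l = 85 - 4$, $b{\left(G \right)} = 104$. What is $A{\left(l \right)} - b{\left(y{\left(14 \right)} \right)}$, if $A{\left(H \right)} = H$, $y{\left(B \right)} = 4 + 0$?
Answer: $-23$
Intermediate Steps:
$y{\left(B \right)} = 4$
$l = 81$ ($l = 85 - 4 = 81$)
$A{\left(l \right)} - b{\left(y{\left(14 \right)} \right)} = 81 - 104 = -23$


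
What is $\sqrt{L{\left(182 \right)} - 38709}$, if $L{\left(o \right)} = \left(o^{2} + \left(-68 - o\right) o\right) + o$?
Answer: $i \sqrt{50903} \approx 225.62 i$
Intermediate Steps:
$L{\left(o \right)} = o + o^{2} + o \left(-68 - o\right)$ ($L{\left(o \right)} = \left(o^{2} + o \left(-68 - o\right)\right) + o = o + o^{2} + o \left(-68 - o\right)$)
$\sqrt{L{\left(182 \right)} - 38709} = \sqrt{\left(-67\right) 182 - 38709} = \sqrt{-12194 - 38709} = \sqrt{-50903} = i \sqrt{50903}$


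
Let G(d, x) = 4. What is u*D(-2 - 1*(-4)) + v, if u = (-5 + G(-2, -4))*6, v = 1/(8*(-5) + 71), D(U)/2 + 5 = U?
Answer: 1117/31 ≈ 36.032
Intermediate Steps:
D(U) = -10 + 2*U
v = 1/31 (v = 1/(-40 + 71) = 1/31 ≈ 0.032258)
u = -6 (u = (-5 + 4)*6 = -1*6 = -6)
u*D(-2 - 1*(-4)) + v = -6*(-10 + 2*(-2 - 1*(-4))) + 1/31 = -6*(-10 + 2*(-2 + 4)) + 1/31 = -6*(-10 + 2*2) + 1/31 = -6*(-10 + 4) + 1/31 = -6*(-6) + 1/31 = 36 + 1/31 = 1117/31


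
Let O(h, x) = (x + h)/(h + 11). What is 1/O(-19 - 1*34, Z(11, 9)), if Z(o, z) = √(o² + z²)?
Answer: 742/869 + 14*√202/869 ≈ 1.0828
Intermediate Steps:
O(h, x) = (h + x)/(11 + h)
1/O(-19 - 1*34, Z(11, 9)) = 1/(((-19 - 1*34) + √(11² + 9²))/(11 + (-19 - 1*34))) = 1/(((-19 - 34) + √(121 + 81))/(11 + (-19 - 34))) = 1/((-53 + √202)/(11 - 53)) = 1/((-53 + √202)/(-42)) = 1/(-(-53 + √202)/42) = 1/(53/42 - √202/42)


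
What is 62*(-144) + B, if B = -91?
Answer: -9019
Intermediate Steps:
62*(-144) + B = 62*(-144) - 91 = -8928 - 91 = -9019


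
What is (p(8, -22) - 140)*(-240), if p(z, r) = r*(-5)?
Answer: 7200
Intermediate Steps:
p(z, r) = -5*r
(p(8, -22) - 140)*(-240) = (-5*(-22) - 140)*(-240) = (110 - 140)*(-240) = -30*(-240) = 7200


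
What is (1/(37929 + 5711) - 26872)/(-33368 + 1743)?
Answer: 1172694079/1380115000 ≈ 0.84971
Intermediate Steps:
(1/(37929 + 5711) - 26872)/(-33368 + 1743) = (1/43640 - 26872)/(-31625) = (1/43640 - 26872)*(-1/31625) = -1172694079/43640*(-1/31625) = 1172694079/1380115000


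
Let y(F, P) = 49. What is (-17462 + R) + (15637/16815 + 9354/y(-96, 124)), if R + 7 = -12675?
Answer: -1298875943/43365 ≈ -29952.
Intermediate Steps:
R = -12682 (R = -7 - 12675 = -12682)
(-17462 + R) + (15637/16815 + 9354/y(-96, 124)) = (-17462 - 12682) + (15637/16815 + 9354/49) = -30144 + (15637*(1/16815) + 9354*(1/49)) = -30144 + (823/885 + 9354/49) = -30144 + 8318617/43365 = -1298875943/43365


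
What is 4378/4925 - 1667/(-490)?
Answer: 2071039/482650 ≈ 4.2910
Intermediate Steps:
4378/4925 - 1667/(-490) = 4378*(1/4925) - 1667*(-1/490) = 4378/4925 + 1667/490 = 2071039/482650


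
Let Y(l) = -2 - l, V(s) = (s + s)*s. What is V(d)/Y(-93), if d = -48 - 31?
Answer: 12482/91 ≈ 137.16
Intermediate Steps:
d = -79
V(s) = 2*s² (V(s) = (2*s)*s = 2*s²)
V(d)/Y(-93) = (2*(-79)²)/(-2 - 1*(-93)) = (2*6241)/(-2 + 93) = 12482/91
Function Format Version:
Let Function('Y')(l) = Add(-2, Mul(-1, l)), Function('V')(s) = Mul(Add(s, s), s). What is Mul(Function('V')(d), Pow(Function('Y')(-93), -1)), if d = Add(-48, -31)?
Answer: Rational(12482, 91) ≈ 137.16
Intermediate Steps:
d = -79
Function('V')(s) = Mul(2, Pow(s, 2)) (Function('V')(s) = Mul(Mul(2, s), s) = Mul(2, Pow(s, 2)))
Mul(Function('V')(d), Pow(Function('Y')(-93), -1)) = Mul(Mul(2, Pow(-79, 2)), Pow(Add(-2, Mul(-1, -93)), -1)) = Mul(Mul(2, 6241), Pow(Add(-2, 93), -1)) = Mul(12482, Pow(91, -1)) = Mul(12482, Rational(1, 91)) = Rational(12482, 91)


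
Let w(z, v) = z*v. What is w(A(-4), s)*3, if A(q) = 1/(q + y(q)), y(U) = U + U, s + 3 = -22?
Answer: 25/4 ≈ 6.2500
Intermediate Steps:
s = -25 (s = -3 - 22 = -25)
y(U) = 2*U
A(q) = 1/(3*q) (A(q) = 1/(q + 2*q) = 1/(3*q))
w(z, v) = v*z
w(A(-4), s)*3 = -25/(3*(-4))*3 = -25*(-1)/(3*4)*3 = -25*(-1/12)*3 = (25/12)*3 = 25/4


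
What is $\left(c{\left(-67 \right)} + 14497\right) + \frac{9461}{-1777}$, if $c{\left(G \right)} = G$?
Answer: $\frac{25632649}{1777} \approx 14425.0$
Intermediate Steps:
$\left(c{\left(-67 \right)} + 14497\right) + \frac{9461}{-1777} = \left(-67 + 14497\right) + \frac{9461}{-1777} = 14430 + 9461 \left(- \frac{1}{1777}\right) = 14430 - \frac{9461}{1777} = \frac{25632649}{1777}$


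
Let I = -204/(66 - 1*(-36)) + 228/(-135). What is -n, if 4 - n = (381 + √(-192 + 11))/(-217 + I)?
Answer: -56869/9931 - 45*I*√181/9931 ≈ -5.7264 - 0.060962*I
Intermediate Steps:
I = -166/45 (I = -204/(66 + 36) + 228*(-1/135) = -204/102 - 76/45 = -204*1/102 - 76/45 = -2 - 76/45 = -166/45 ≈ -3.6889)
n = 56869/9931 + 45*I*√181/9931 (n = 4 - (381 + √(-192 + 11))/(-217 - 166/45) = 4 - (381 + √(-181))/(-9931/45) = 4 - (381 + I*√181)*(-45)/9931 = 4 - (-17145/9931 - 45*I*√181/9931) = 4 + (17145/9931 + 45*I*√181/9931) = 56869/9931 + 45*I*√181/9931 ≈ 5.7264 + 0.060962*I)
-n = -(56869/9931 + 45*I*√181/9931) = -56869/9931 - 45*I*√181/9931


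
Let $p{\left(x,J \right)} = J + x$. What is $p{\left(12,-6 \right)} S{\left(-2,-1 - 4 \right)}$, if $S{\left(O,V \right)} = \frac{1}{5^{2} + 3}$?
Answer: $\frac{3}{14} \approx 0.21429$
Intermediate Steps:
$S{\left(O,V \right)} = \frac{1}{28}$ ($S{\left(O,V \right)} = \frac{1}{25 + 3} = \frac{1}{28}$)
$p{\left(12,-6 \right)} S{\left(-2,-1 - 4 \right)} = \left(-6 + 12\right) \frac{1}{28} = 6 \cdot \frac{1}{28} = \frac{3}{14}$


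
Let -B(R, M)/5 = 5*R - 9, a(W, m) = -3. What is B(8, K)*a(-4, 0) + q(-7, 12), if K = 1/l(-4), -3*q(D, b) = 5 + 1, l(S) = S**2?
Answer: 463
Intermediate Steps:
q(D, b) = -2 (q(D, b) = -(5 + 1)/3 = -1/3*6 = -2)
K = 1/16 (K = 1/((-4)**2) = 1/16 ≈ 0.062500)
B(R, M) = 45 - 25*R (B(R, M) = -5*(5*R - 9) = -5*(-9 + 5*R) = 45 - 25*R)
B(8, K)*a(-4, 0) + q(-7, 12) = (45 - 25*8)*(-3) - 2 = (45 - 200)*(-3) - 2 = -155*(-3) - 2 = 465 - 2 = 463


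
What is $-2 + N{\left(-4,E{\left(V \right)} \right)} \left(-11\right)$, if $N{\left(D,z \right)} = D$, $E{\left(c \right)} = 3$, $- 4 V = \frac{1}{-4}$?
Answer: $42$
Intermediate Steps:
$V = \frac{1}{16}$ ($V = - \frac{1}{4 \left(-4\right)} = \left(- \frac{1}{4}\right) \left(- \frac{1}{4}\right) = \frac{1}{16} \approx 0.0625$)
$-2 + N{\left(-4,E{\left(V \right)} \right)} \left(-11\right) = -2 - -44 = -2 + 44 = 42$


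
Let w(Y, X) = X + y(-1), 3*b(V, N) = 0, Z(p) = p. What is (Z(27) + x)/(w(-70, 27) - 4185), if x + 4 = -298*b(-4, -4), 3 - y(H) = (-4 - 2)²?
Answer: -23/4191 ≈ -0.0054879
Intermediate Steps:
y(H) = -33 (y(H) = 3 - (-4 - 2)² = 3 - 1*(-6)² = 3 - 1*36 = 3 - 36 = -33)
b(V, N) = 0 (b(V, N) = (⅓)*0 = 0)
w(Y, X) = -33 + X (w(Y, X) = X - 33 = -33 + X)
x = -4 (x = -4 - 298*0 = -4 + 0 = -4)
(Z(27) + x)/(w(-70, 27) - 4185) = (27 - 4)/((-33 + 27) - 4185) = 23/(-6 - 4185) = 23/(-4191) = 23*(-1/4191) = -23/4191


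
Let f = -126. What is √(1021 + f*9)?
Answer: I*√113 ≈ 10.63*I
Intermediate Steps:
√(1021 + f*9) = √(1021 - 126*9) = √(1021 - 1134) = √(-113) = I*√113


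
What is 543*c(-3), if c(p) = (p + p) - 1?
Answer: -3801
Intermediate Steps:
c(p) = -1 + 2*p (c(p) = 2*p - 1 = -1 + 2*p)
543*c(-3) = 543*(-1 + 2*(-3)) = 543*(-1 - 6) = 543*(-7) = -3801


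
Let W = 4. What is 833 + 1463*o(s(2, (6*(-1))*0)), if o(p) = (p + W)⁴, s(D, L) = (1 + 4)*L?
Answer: 375361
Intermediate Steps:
s(D, L) = 5*L
o(p) = (4 + p)⁴ (o(p) = (p + 4)⁴ = (4 + p)⁴)
833 + 1463*o(s(2, (6*(-1))*0)) = 833 + 1463*(4 + 5*((6*(-1))*0))⁴ = 833 + 1463*(4 + 5*(-6*0))⁴ = 833 + 1463*(4 + 5*0)⁴ = 833 + 1463*(4 + 0)⁴ = 833 + 1463*4⁴ = 833 + 1463*256 = 833 + 374528 = 375361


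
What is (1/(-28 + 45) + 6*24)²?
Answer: 5997601/289 ≈ 20753.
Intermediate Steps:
(1/(-28 + 45) + 6*24)² = (1/17 + 144)² = (2449/17)² = 5997601/289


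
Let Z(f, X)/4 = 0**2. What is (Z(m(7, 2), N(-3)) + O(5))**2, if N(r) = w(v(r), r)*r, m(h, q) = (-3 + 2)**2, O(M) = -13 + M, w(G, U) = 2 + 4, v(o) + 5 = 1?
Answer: 64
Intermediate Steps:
v(o) = -4 (v(o) = -5 + 1 = -4)
w(G, U) = 6
m(h, q) = 1 (m(h, q) = (-1)**2 = 1)
N(r) = 6*r
Z(f, X) = 0 (Z(f, X) = 4*0**2 = 4*0 = 0)
(Z(m(7, 2), N(-3)) + O(5))**2 = (0 + (-13 + 5))**2 = (0 - 8)**2 = (-8)**2 = 64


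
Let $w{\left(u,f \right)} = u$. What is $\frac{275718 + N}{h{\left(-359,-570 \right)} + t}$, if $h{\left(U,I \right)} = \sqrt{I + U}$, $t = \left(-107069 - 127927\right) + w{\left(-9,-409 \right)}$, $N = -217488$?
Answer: $- \frac{6842170575}{27613675477} - \frac{29115 i \sqrt{929}}{27613675477} \approx -0.24778 - 3.2137 \cdot 10^{-5} i$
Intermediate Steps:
$t = -235005$ ($t = \left(-107069 - 127927\right) - 9 = -234996 - 9 = -235005$)
$\frac{275718 + N}{h{\left(-359,-570 \right)} + t} = \frac{275718 - 217488}{\sqrt{-570 - 359} - 235005} = \frac{58230}{\sqrt{-929} - 235005} = \frac{58230}{i \sqrt{929} - 235005} = \frac{58230}{-235005 + i \sqrt{929}}$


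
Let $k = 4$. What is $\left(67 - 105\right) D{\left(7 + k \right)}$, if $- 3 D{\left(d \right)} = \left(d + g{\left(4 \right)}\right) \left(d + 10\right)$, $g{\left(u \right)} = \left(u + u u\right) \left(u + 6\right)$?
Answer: $56126$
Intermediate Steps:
$g{\left(u \right)} = \left(6 + u\right) \left(u + u^{2}\right)$ ($g{\left(u \right)} = \left(u + u^{2}\right) \left(6 + u\right) = \left(6 + u\right) \left(u + u^{2}\right)$)
$D{\left(d \right)} = - \frac{\left(10 + d\right) \left(200 + d\right)}{3}$ ($D{\left(d \right)} = - \frac{\left(d + 4 \left(6 + 4^{2} + 7 \cdot 4\right)\right) \left(d + 10\right)}{3} = - \frac{\left(d + 4 \left(6 + 16 + 28\right)\right) \left(10 + d\right)}{3} = - \frac{\left(d + 4 \cdot 50\right) \left(10 + d\right)}{3} = - \frac{\left(d + 200\right) \left(10 + d\right)}{3} = - \frac{\left(200 + d\right) \left(10 + d\right)}{3} = - \frac{\left(10 + d\right) \left(200 + d\right)}{3}$)
$\left(67 - 105\right) D{\left(7 + k \right)} = \left(67 - 105\right) \left(- \frac{2000}{3} - 70 \left(7 + 4\right) - \frac{\left(7 + 4\right)^{2}}{3}\right) = - 38 \left(- \frac{2000}{3} - 770 - \frac{11^{2}}{3}\right) = - 38 \left(- \frac{2000}{3} - 770 - \frac{121}{3}\right) = \left(-38\right) \left(-1477\right) = 56126$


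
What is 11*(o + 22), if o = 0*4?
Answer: 242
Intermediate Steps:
o = 0
11*(o + 22) = 11*(0 + 22) = 11*22 = 242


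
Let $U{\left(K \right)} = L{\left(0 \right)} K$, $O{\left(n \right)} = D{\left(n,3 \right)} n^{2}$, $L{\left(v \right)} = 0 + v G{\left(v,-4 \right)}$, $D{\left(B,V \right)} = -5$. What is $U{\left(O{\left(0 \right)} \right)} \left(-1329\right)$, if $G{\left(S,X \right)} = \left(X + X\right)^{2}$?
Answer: $0$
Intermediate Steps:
$G{\left(S,X \right)} = 4 X^{2}$ ($G{\left(S,X \right)} = \left(2 X\right)^{2} = 4 X^{2}$)
$L{\left(v \right)} = 64 v$ ($L{\left(v \right)} = 0 + v 4 \left(-4\right)^{2} = 0 + v 4 \cdot 16 = 0 + v 64 = 0 + 64 v = 64 v$)
$O{\left(n \right)} = - 5 n^{2}$
$U{\left(K \right)} = 0$ ($U{\left(K \right)} = 64 \cdot 0 K = 0 K = 0$)
$U{\left(O{\left(0 \right)} \right)} \left(-1329\right) = 0 \left(-1329\right) = 0$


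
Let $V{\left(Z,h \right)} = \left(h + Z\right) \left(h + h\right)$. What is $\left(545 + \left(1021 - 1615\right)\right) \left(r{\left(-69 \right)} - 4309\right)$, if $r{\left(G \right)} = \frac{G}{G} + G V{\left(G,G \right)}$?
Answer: $64598856$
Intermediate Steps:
$V{\left(Z,h \right)} = 2 h \left(Z + h\right)$ ($V{\left(Z,h \right)} = \left(Z + h\right) 2 h = 2 h \left(Z + h\right)$)
$r{\left(G \right)} = 1 + 4 G^{3}$ ($r{\left(G \right)} = \frac{G}{G} + G 2 G \left(G + G\right) = 1 + G 2 G 2 G = 1 + G 4 G^{2} = 1 + 4 G^{3}$)
$\left(545 + \left(1021 - 1615\right)\right) \left(r{\left(-69 \right)} - 4309\right) = \left(545 + \left(1021 - 1615\right)\right) \left(\left(1 + 4 \left(-69\right)^{3}\right) - 4309\right) = \left(545 - 594\right) \left(\left(1 + 4 \left(-328509\right)\right) - 4309\right) = - 49 \left(\left(1 - 1314036\right) - 4309\right) = - 49 \left(-1314035 - 4309\right) = \left(-49\right) \left(-1318344\right) = 64598856$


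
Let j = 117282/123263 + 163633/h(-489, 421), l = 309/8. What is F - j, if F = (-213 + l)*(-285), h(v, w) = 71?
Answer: 3318020620967/70013384 ≈ 47391.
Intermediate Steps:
l = 309/8 (l = 309*(1/8) = 309/8 ≈ 38.625)
F = 397575/8 (F = (-213 + 309/8)*(-285) = -1395/8*(-285) = 397575/8 ≈ 49697.)
j = 20178221501/8751673 (j = 117282/123263 + 163633/71 = 20178221501/8751673 ≈ 2305.6)
F - j = 397575/8 - 1*20178221501/8751673 = 397575/8 - 20178221501/8751673 = 3318020620967/70013384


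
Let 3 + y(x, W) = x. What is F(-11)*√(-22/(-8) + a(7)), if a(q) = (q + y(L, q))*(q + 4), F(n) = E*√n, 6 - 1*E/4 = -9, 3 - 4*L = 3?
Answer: 330*I*√17 ≈ 1360.6*I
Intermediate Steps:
L = 0 (L = ¾ - ¼*3 = ¾ - ¾ = 0)
E = 60 (E = 24 - 4*(-9) = 24 + 36 = 60)
y(x, W) = -3 + x
F(n) = 60*√n
a(q) = (-3 + q)*(4 + q) (a(q) = (q + (-3 + 0))*(q + 4) = (q - 3)*(4 + q) = (-3 + q)*(4 + q))
F(-11)*√(-22/(-8) + a(7)) = (60*√(-11))*√(-22/(-8) + (-12 + 7 + 7²)) = (60*(I*√11))*√(-22*(-⅛) + (-12 + 7 + 49)) = (60*I*√11)*√(11/4 + 44) = (60*I*√11)*√(187/4) = (60*I*√11)*(√187/2) = 330*I*√17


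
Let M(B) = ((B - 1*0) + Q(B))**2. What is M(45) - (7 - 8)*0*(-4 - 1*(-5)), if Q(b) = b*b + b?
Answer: 4473225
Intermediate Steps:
Q(b) = b + b**2 (Q(b) = b**2 + b = b + b**2)
M(B) = (B + B*(1 + B))**2 (M(B) = ((B - 1*0) + B*(1 + B))**2 = ((B + 0) + B*(1 + B))**2 = (B + B*(1 + B))**2)
M(45) - (7 - 8)*0*(-4 - 1*(-5)) = 45**2*(2 + 45)**2 - (7 - 8)*0*(-4 - 1*(-5)) = 2025*47**2 - (-1*0)*(-4 + 5) = 2025*2209 - 0 = 4473225 - 1*0 = 4473225 + 0 = 4473225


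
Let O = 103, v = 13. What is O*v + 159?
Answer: 1498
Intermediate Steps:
O*v + 159 = 103*13 + 159 = 1339 + 159 = 1498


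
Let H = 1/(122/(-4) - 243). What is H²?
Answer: 4/299209 ≈ 1.3369e-5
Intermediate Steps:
H = -2/547 (H = 1/(122*(-¼) - 243) = 1/(-61/2 - 243) = 1/(-547/2) = -2/547 ≈ -0.0036563)
H² = (-2/547)² = 4/299209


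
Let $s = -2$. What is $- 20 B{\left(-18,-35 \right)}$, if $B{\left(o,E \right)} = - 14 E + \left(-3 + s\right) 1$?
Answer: $-9700$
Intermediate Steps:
$B{\left(o,E \right)} = -5 - 14 E$ ($B{\left(o,E \right)} = - 14 E + \left(-3 - 2\right) 1 = - 14 E - 5 = -5 - 14 E$)
$- 20 B{\left(-18,-35 \right)} = - 20 \left(-5 - -490\right) = - 20 \left(-5 + 490\right) = \left(-20\right) 485 = -9700$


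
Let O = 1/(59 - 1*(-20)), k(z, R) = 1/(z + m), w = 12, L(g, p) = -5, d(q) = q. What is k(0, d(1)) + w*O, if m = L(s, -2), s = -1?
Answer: -19/395 ≈ -0.048101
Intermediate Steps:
m = -5
k(z, R) = 1/(-5 + z) (k(z, R) = 1/(z - 5) = 1/(-5 + z))
O = 1/79 (O = 1/(59 + 20) = 1/79 ≈ 0.012658)
k(0, d(1)) + w*O = 1/(-5 + 0) + 12*(1/79) = 1/(-5) + 12/79 = -⅕ + 12/79 = -19/395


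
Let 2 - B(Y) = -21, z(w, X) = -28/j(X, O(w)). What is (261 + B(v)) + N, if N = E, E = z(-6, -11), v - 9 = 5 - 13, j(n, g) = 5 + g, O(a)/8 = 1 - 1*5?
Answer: 7696/27 ≈ 285.04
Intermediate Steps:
O(a) = -32 (O(a) = 8*(1 - 1*5) = 8*(1 - 5) = 8*(-4) = -32)
v = 1 (v = 9 + (5 - 13) = 9 - 8 = 1)
z(w, X) = 28/27 (z(w, X) = -28/(5 - 32) = -28/(-27) = -28*(-1/27) = 28/27)
E = 28/27 ≈ 1.0370
N = 28/27 ≈ 1.0370
B(Y) = 23 (B(Y) = 2 - 1*(-21) = 2 + 21 = 23)
(261 + B(v)) + N = (261 + 23) + 28/27 = 284 + 28/27 = 7696/27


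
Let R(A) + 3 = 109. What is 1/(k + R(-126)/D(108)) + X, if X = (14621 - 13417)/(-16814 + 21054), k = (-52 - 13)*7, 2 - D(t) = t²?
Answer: 396209849/1406173740 ≈ 0.28176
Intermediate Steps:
R(A) = 106 (R(A) = -3 + 109 = 106)
D(t) = 2 - t²
k = -455 (k = -65*7 = -455)
X = 301/1060 (X = 1204/4240 = 1204*(1/4240) = 301/1060 ≈ 0.28396)
1/(k + R(-126)/D(108)) + X = 1/(-455 + 106/(2 - 1*108²)) + 301/1060 = 1/(-455 + 106/(2 - 1*11664)) + 301/1060 = 1/(-455 + 106/(2 - 11664)) + 301/1060 = 1/(-455 + 106/(-11662)) + 301/1060 = 1/(-455 + 106*(-1/11662)) + 301/1060 = 1/(-455 - 53/5831) + 301/1060 = 1/(-2653158/5831) + 301/1060 = -5831/2653158 + 301/1060 = 396209849/1406173740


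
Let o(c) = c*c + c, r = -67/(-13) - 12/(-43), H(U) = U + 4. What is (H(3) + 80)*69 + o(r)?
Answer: 1886744495/312481 ≈ 6038.0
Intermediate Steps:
H(U) = 4 + U
r = 3037/559 (r = -67*(-1/13) - 12*(-1/43) = 67/13 + 12/43 = 3037/559 ≈ 5.4329)
o(c) = c + c² (o(c) = c² + c = c + c²)
(H(3) + 80)*69 + o(r) = ((4 + 3) + 80)*69 + 3037*(1 + 3037/559)/559 = (7 + 80)*69 + (3037/559)*(3596/559) = 87*69 + 10921052/312481 = 6003 + 10921052/312481 = 1886744495/312481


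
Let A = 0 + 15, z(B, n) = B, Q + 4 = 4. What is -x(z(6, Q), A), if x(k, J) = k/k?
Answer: -1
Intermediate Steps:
Q = 0 (Q = -4 + 4 = 0)
A = 15
x(k, J) = 1
-x(z(6, Q), A) = -1*1 = -1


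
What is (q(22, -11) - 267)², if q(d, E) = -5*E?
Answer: 44944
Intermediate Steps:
(q(22, -11) - 267)² = (-5*(-11) - 267)² = (55 - 267)² = (-212)² = 44944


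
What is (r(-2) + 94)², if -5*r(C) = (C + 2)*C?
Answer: 8836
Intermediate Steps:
r(C) = -C*(2 + C)/5 (r(C) = -(C + 2)*C/5 = -(2 + C)*C/5 = -C*(2 + C)/5)
(r(-2) + 94)² = (-⅕*(-2)*(2 - 2) + 94)² = (-⅕*(-2)*0 + 94)² = (0 + 94)² = 94² = 8836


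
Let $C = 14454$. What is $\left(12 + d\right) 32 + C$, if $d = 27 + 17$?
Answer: $16246$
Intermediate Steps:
$d = 44$
$\left(12 + d\right) 32 + C = \left(12 + 44\right) 32 + 14454 = 56 \cdot 32 + 14454 = 1792 + 14454 = 16246$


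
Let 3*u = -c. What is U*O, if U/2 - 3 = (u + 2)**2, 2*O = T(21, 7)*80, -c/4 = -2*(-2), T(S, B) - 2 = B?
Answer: 40880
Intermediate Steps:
T(S, B) = 2 + B
c = -16 (c = -(-8)*(-2) = -4*4 = -16)
u = 16/3 (u = (-1*(-16))/3 = (1/3)*16 = 16/3 ≈ 5.3333)
O = 360 (O = ((2 + 7)*80)/2 = (9*80)/2 = (1/2)*720 = 360)
U = 1022/9 (U = 6 + 2*(16/3 + 2)**2 = 6 + 2*(22/3)**2 = 6 + 2*(484/9) = 6 + 968/9 = 1022/9 ≈ 113.56)
U*O = (1022/9)*360 = 40880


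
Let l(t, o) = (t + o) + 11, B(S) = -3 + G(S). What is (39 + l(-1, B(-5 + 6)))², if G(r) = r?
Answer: 2209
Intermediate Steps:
B(S) = -3 + S
l(t, o) = 11 + o + t (l(t, o) = (o + t) + 11 = 11 + o + t)
(39 + l(-1, B(-5 + 6)))² = (39 + (11 + (-3 + (-5 + 6)) - 1))² = (39 + (11 + (-3 + 1) - 1))² = (39 + (11 - 2 - 1))² = (39 + 8)² = 47² = 2209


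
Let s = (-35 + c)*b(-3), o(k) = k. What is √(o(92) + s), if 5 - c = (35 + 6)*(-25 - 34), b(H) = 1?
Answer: √2481 ≈ 49.810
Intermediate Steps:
c = 2424 (c = 5 - (35 + 6)*(-25 - 34) = 5 - 41*(-59) = 5 - 1*(-2419) = 5 + 2419 = 2424)
s = 2389 (s = (-35 + 2424)*1 = 2389*1 = 2389)
√(o(92) + s) = √(92 + 2389) = √2481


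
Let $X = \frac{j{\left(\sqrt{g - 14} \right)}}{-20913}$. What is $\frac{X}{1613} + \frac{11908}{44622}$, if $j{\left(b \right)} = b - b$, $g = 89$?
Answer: $\frac{5954}{22311} \approx 0.26686$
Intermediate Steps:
$j{\left(b \right)} = 0$
$X = 0$ ($X = \frac{0}{-20913} = 0 \left(- \frac{1}{20913}\right) = 0$)
$\frac{X}{1613} + \frac{11908}{44622} = \frac{0}{1613} + \frac{11908}{44622} = 0 \cdot \frac{1}{1613} + 11908 \cdot \frac{1}{44622} = 0 + \frac{5954}{22311} = \frac{5954}{22311}$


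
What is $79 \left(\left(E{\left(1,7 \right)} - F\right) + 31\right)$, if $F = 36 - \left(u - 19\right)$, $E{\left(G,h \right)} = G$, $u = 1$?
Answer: $-1738$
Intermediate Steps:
$F = 54$ ($F = 36 - \left(1 - 19\right) = 36 - -18 = 36 + 18 = 54$)
$79 \left(\left(E{\left(1,7 \right)} - F\right) + 31\right) = 79 \left(\left(1 - 54\right) + 31\right) = 79 \left(-53 + 31\right) = 79 \left(-22\right) = -1738$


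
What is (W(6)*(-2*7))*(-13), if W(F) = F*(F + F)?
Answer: 13104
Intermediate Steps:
W(F) = 2*F² (W(F) = F*(2*F) = 2*F²)
(W(6)*(-2*7))*(-13) = ((2*6²)*(-2*7))*(-13) = ((2*36)*(-14))*(-13) = (72*(-14))*(-13) = -1008*(-13) = 13104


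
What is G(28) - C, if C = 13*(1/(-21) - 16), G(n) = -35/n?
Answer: 17419/84 ≈ 207.37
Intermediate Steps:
C = -4381/21 (C = 13*(-1/21 - 16) = 13*(-337/21) = -4381/21 ≈ -208.62)
G(28) - C = -35/28 - 1*(-4381/21) = -35*1/28 + 4381/21 = -5/4 + 4381/21 = 17419/84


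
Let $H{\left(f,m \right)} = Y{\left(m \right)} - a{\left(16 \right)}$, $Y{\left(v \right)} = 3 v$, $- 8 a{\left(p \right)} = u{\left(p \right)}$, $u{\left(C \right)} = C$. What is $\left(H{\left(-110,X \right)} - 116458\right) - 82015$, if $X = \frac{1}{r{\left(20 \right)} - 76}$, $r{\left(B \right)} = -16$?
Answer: $- \frac{18259335}{92} \approx -1.9847 \cdot 10^{5}$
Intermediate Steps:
$a{\left(p \right)} = - \frac{p}{8}$
$X = - \frac{1}{92}$ ($X = \frac{1}{-16 - 76} = \frac{1}{-92} = - \frac{1}{92} \approx -0.01087$)
$H{\left(f,m \right)} = 2 + 3 m$ ($H{\left(f,m \right)} = 3 m - \left(- \frac{1}{8}\right) 16 = 3 m - -2 = 3 m + 2 = 2 + 3 m$)
$\left(H{\left(-110,X \right)} - 116458\right) - 82015 = \left(\left(2 + 3 \left(- \frac{1}{92}\right)\right) - 116458\right) - 82015 = \left(\left(2 - \frac{3}{92}\right) - 116458\right) - 82015 = \left(\frac{181}{92} - 116458\right) - 82015 = - \frac{10713955}{92} - 82015 = - \frac{18259335}{92}$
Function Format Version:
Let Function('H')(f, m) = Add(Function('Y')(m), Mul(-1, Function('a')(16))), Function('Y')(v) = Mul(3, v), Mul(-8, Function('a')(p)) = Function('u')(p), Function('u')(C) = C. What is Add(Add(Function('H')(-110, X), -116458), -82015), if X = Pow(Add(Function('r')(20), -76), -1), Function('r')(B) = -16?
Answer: Rational(-18259335, 92) ≈ -1.9847e+5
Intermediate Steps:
Function('a')(p) = Mul(Rational(-1, 8), p)
X = Rational(-1, 92) (X = Pow(Add(-16, -76), -1) = Pow(-92, -1) = Rational(-1, 92) ≈ -0.010870)
Function('H')(f, m) = Add(2, Mul(3, m)) (Function('H')(f, m) = Add(Mul(3, m), Mul(-1, Mul(Rational(-1, 8), 16))) = Add(Mul(3, m), Mul(-1, -2)) = Add(Mul(3, m), 2) = Add(2, Mul(3, m)))
Add(Add(Function('H')(-110, X), -116458), -82015) = Add(Add(Add(2, Mul(3, Rational(-1, 92))), -116458), -82015) = Add(Add(Add(2, Rational(-3, 92)), -116458), -82015) = Add(Add(Rational(181, 92), -116458), -82015) = Add(Rational(-10713955, 92), -82015) = Rational(-18259335, 92)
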